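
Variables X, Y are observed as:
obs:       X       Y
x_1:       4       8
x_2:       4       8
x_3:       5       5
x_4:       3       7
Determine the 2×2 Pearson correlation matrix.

Step 1 — column means:
  mean(X) = (4 + 4 + 5 + 3) / 4 = 16/4 = 4
  mean(Y) = (8 + 8 + 5 + 7) / 4 = 28/4 = 7

Step 2 — sample variances and covariances s[i,j] = (1/(n-1)) · Σ_k (x_{k,i} - mean_i) · (x_{k,j} - mean_j), with n-1 = 3:
  s[X,X] = ((0)·(0) + (0)·(0) + (1)·(1) + (-1)·(-1)) / 3 = 2/3 = 0.6667
  s[X,Y] = ((0)·(1) + (0)·(1) + (1)·(-2) + (-1)·(0)) / 3 = -2/3 = -0.6667
  s[Y,Y] = ((1)·(1) + (1)·(1) + (-2)·(-2) + (0)·(0)) / 3 = 6/3 = 2
  Sample standard deviations s_i = √(s[i,i]):
  s(X) = √(0.6667) = 0.8165
  s(Y) = √(2) = 1.4142

Step 3 — r_{ij} = s_{ij} / (s_i · s_j):
  r[X,X] = 1 (diagonal).
  r[X,Y] = -0.6667 / (0.8165 · 1.4142) = -0.6667 / 1.1547 = -0.5774
  r[Y,Y] = 1 (diagonal).

R is symmetric with unit diagonal. Assembling:

R = [[1, -0.5774],
 [-0.5774, 1]]


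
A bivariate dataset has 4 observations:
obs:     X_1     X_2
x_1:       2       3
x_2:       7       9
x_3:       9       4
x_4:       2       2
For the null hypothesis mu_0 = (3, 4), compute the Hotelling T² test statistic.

Step 1 — sample mean vector:
  mean(X_1) = (2 + 7 + 9 + 2) / 4 = 20/4 = 5
  mean(X_2) = (3 + 9 + 4 + 2) / 4 = 18/4 = 4.5
  x̄ = (5, 4.5),  deviation x̄ - mu_0 = (5, 4.5) - (3, 4) = (2, 0.5).

Step 2 — sample covariance matrix, S[i,j] = (1/(n-1)) · Σ_k (x_{k,i} - mean_i) · (x_{k,j} - mean_j), divisor n-1 = 3:
  S[X_1,X_1] = ((-3)·(-3) + (2)·(2) + (4)·(4) + (-3)·(-3)) / 3 = 38/3 = 12.6667
  S[X_1,X_2] = ((-3)·(-1.5) + (2)·(4.5) + (4)·(-0.5) + (-3)·(-2.5)) / 3 = 19/3 = 6.3333
  S[X_2,X_2] = ((-1.5)·(-1.5) + (4.5)·(4.5) + (-0.5)·(-0.5) + (-2.5)·(-2.5)) / 3 = 29/3 = 9.6667
  S = [[12.6667, 6.3333],
 [6.3333, 9.6667]].

Step 3 — invert S. det(S) = 12.6667·9.6667 - (6.3333)² = 82.3333.
  S^{-1} = (1/det) · [[d, -b], [-b, a]] = [[0.1174, -0.0769],
 [-0.0769, 0.1538]].

Step 4 — quadratic form (x̄ - mu_0)^T · S^{-1} · (x̄ - mu_0):
  S^{-1} · (x̄ - mu_0) = (0.1964, -0.0769),
  (x̄ - mu_0)^T · [...] = (2)·(0.1964) + (0.5)·(-0.0769) = 0.3543.

Step 5 — scale by n: T² = 4 · 0.3543 = 1.417.

T² ≈ 1.417


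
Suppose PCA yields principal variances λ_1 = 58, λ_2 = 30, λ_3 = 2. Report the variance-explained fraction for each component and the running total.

Step 1 — total variance = trace(Sigma) = Σ λ_i = 58 + 30 + 2 = 90.

Step 2 — fraction explained by component i = λ_i / Σ λ:
  PC1: 58/90 = 0.6444
  PC2: 30/90 = 0.3333
  PC3: 2/90 = 0.0222

Step 3 — cumulative fraction after k components = (λ_1 + ... + λ_k) / Σ λ:
  k = 1: 58/90 = 0.6444
  k = 2: (58 + 30)/90 = 88/90 = 0.9778
  k = 3: (58 + 30 + 2)/90 = 90/90 = 1

Summary (fraction, with percent):

explained: PC1 0.6444 (64.44%), PC2 0.3333 (33.33%), PC3 0.0222 (2.22%);  cumulative: 0.6444, 0.9778, 1


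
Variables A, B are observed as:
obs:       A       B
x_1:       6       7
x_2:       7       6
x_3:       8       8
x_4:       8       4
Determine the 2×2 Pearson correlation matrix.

Step 1 — column means:
  mean(A) = (6 + 7 + 8 + 8) / 4 = 29/4 = 7.25
  mean(B) = (7 + 6 + 8 + 4) / 4 = 25/4 = 6.25

Step 2 — sample variances and covariances s[i,j] = (1/(n-1)) · Σ_k (x_{k,i} - mean_i) · (x_{k,j} - mean_j), with n-1 = 3:
  s[A,A] = ((-1.25)·(-1.25) + (-0.25)·(-0.25) + (0.75)·(0.75) + (0.75)·(0.75)) / 3 = 2.75/3 = 0.9167
  s[A,B] = ((-1.25)·(0.75) + (-0.25)·(-0.25) + (0.75)·(1.75) + (0.75)·(-2.25)) / 3 = -1.25/3 = -0.4167
  s[B,B] = ((0.75)·(0.75) + (-0.25)·(-0.25) + (1.75)·(1.75) + (-2.25)·(-2.25)) / 3 = 8.75/3 = 2.9167
  Sample standard deviations s_i = √(s[i,i]):
  s(A) = √(0.9167) = 0.9574
  s(B) = √(2.9167) = 1.7078

Step 3 — r_{ij} = s_{ij} / (s_i · s_j):
  r[A,A] = 1 (diagonal).
  r[A,B] = -0.4167 / (0.9574 · 1.7078) = -0.4167 / 1.6351 = -0.2548
  r[B,B] = 1 (diagonal).

R is symmetric with unit diagonal. Assembling:

R = [[1, -0.2548],
 [-0.2548, 1]]


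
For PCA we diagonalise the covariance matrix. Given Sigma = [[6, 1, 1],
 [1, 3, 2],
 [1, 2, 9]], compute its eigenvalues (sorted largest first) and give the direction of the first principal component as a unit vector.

Step 1 — characteristic polynomial p(λ) = det(λI - Sigma) = λ³ - tr·λ² + c_1·λ - det, where tr = trace, c_1 = sum of the principal 2×2 minors, det = det(Sigma):
  tr = 6 + 3 + 9 = 18,
  c_1 = (6·3 - (1)²) + (6·9 - (1)²) + (3·9 - (2)²) = 17 + 53 + 23 = 93,
  det = 6·(3·9 - (2)²) - (1)·((1)·9 - (2)·(1)) + (1)·((1)·(2) - 3·(1)) = 6·(23) - (1)·(7) + (1)·(-1) = 130.
  So p(λ) = λ³ - 18λ² + 93λ - 130.
Step 2 — look for an integer root (rational root theorem: any rational root is an integer divisor of 130). Testing λ = 10:
  p(10) = 1000 - 1800 + 930 - 130 = 0  ✓
  Dividing out (λ - 10): p(λ) = (λ - 10)(λ² - 8λ + 13).
Step 3 — remaining eigenvalues from the quadratic λ² - 8λ + 13 = 0:
  Δ = 8² - 4·13 = 64 - 52 = 12,  λ = (8 ± √12)/2 = (8 ± 3.4641)/2 ≈ 5.7321 or 2.2679.
  Sorted: λ_1 = 10,  λ_2 = 5.7321,  λ_3 = 2.2679  (check: sum = 18 = tr ✓).

Step 4 — unit eigenvector for λ_1 = 10: v spans the null space of (Sigma - λ_1 I), whose rows are
  r_1 = (-4, 1, 1),  r_2 = (1, -7, 2),  r_3 = (1, 2, -1).
  v is orthogonal to every row, so take v ∝ r_1 × r_2 = ((1)·(2) - (1)·(-7), (1)·(1) - (-4)·(2), (-4)·(-7) - (1)·(1)) = (9, 9, 27).
  Rescale (divide by 9): u = (1, 1, 3).
  ||u|| = √((1)² + (1)² + (3)²) = √(11) ≈ 3.3166,  v_1 = u/||u|| ≈ (0.3015, 0.3015, 0.9045) (||v_1|| = 1).

λ_1 = 10,  λ_2 = 5.7321,  λ_3 = 2.2679;  v_1 ≈ (0.3015, 0.3015, 0.9045)


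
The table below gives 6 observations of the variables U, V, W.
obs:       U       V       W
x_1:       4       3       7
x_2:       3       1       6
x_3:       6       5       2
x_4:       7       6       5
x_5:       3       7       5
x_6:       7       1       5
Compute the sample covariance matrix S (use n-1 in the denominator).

Step 1 — column means:
  mean(U) = (4 + 3 + 6 + 7 + 3 + 7) / 6 = 30/6 = 5
  mean(V) = (3 + 1 + 5 + 6 + 7 + 1) / 6 = 23/6 = 3.8333
  mean(W) = (7 + 6 + 2 + 5 + 5 + 5) / 6 = 30/6 = 5

Step 2 — sample covariance S[i,j] = (1/(n-1)) · Σ_k (x_{k,i} - mean_i) · (x_{k,j} - mean_j), with n-1 = 5.
  S[U,U] = ((-1)·(-1) + (-2)·(-2) + (1)·(1) + (2)·(2) + (-2)·(-2) + (2)·(2)) / 5 = 18/5 = 3.6
  S[U,V] = ((-1)·(-0.8333) + (-2)·(-2.8333) + (1)·(1.1667) + (2)·(2.1667) + (-2)·(3.1667) + (2)·(-2.8333)) / 5 = 0/5 = 0
  S[U,W] = ((-1)·(2) + (-2)·(1) + (1)·(-3) + (2)·(0) + (-2)·(0) + (2)·(0)) / 5 = -7/5 = -1.4
  S[V,V] = ((-0.8333)·(-0.8333) + (-2.8333)·(-2.8333) + (1.1667)·(1.1667) + (2.1667)·(2.1667) + (3.1667)·(3.1667) + (-2.8333)·(-2.8333)) / 5 = 32.8333/5 = 6.5667
  S[V,W] = ((-0.8333)·(2) + (-2.8333)·(1) + (1.1667)·(-3) + (2.1667)·(0) + (3.1667)·(0) + (-2.8333)·(0)) / 5 = -8/5 = -1.6
  S[W,W] = ((2)·(2) + (1)·(1) + (-3)·(-3) + (0)·(0) + (0)·(0) + (0)·(0)) / 5 = 14/5 = 2.8

S is symmetric (S[j,i] = S[i,j]). Assembling:

S = [[3.6, 0, -1.4],
 [0, 6.5667, -1.6],
 [-1.4, -1.6, 2.8]]


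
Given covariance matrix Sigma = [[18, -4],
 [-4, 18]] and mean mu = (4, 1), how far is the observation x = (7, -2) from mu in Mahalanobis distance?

Step 1 — centre the observation: (x - mu) = (3, -3).

Step 2 — invert Sigma. det(Sigma) = 18·18 - (-4)² = 308.
  Sigma^{-1} = (1/det) · [[d, -b], [-b, a]] = [[0.0584, 0.013],
 [0.013, 0.0584]].

Step 3 — form the quadratic (x - mu)^T · Sigma^{-1} · (x - mu):
  Sigma^{-1} · (x - mu) = (0.1364, -0.1364).
  (x - mu)^T · [Sigma^{-1} · (x - mu)] = (3)·(0.1364) + (-3)·(-0.1364) = 0.8182.

Step 4 — take square root: d = √(0.8182) ≈ 0.9045.

d(x, mu) = √(0.8182) ≈ 0.9045


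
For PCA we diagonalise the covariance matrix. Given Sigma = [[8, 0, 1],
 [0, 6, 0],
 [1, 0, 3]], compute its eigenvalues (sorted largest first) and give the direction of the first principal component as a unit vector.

Step 1 — characteristic polynomial p(λ) = det(λI - Sigma) = λ³ - tr·λ² + c_1·λ - det, where tr = trace, c_1 = sum of the principal 2×2 minors, det = det(Sigma):
  tr = 8 + 6 + 3 = 17,
  c_1 = (8·6 - (0)²) + (8·3 - (1)²) + (6·3 - (0)²) = 48 + 23 + 18 = 89,
  det = 8·(6·3 - (0)²) - (0)·((0)·3 - (0)·(1)) + (1)·((0)·(0) - 6·(1)) = 8·(18) - (0)·(0) + (1)·(-6) = 138.
  So p(λ) = λ³ - 17λ² + 89λ - 138.
Step 2 — look for an integer root (rational root theorem: any rational root is an integer divisor of 138). Testing λ = 6:
  p(6) = 216 - 612 + 534 - 138 = 0  ✓
  Dividing out (λ - 6): p(λ) = (λ - 6)(λ² - 11λ + 23).
Step 3 — remaining eigenvalues from the quadratic λ² - 11λ + 23 = 0:
  Δ = 11² - 4·23 = 121 - 92 = 29,  λ = (11 ± √29)/2 = (11 ± 5.3852)/2 ≈ 8.1926 or 2.8074.
  Sorted: λ_1 = 8.1926,  λ_2 = 6,  λ_3 = 2.8074  (check: sum = 17 = tr ✓).

Step 4 — unit eigenvector for λ_1 ≈ 8.1926: v spans the null space of (Sigma - λ_1 I), whose rows are
  r_1 = (-0.1926, 0, 1),  r_2 = (0, -2.1926, 0),  r_3 = (1, 0, -5.1926).
  v is orthogonal to every row, so take v ∝ r_1 × r_2 = ((0)·(0) - (1)·(-2.1926), (1)·(0) - (-0.1926)·(0), (-0.1926)·(-2.1926) - (0)·(0)) ≈ (2.1926, 0, 0.4223).
  Let u = (2.1926, 0, 0.4223).
  ||u|| = √((2.1926)² + (0)² + (0.4223)²) = √(4.9857) ≈ 2.2329,  v_1 = u/||u|| ≈ (0.982, 0, 0.1891) (||v_1|| = 1).

λ_1 = 8.1926,  λ_2 = 6,  λ_3 = 2.8074;  v_1 ≈ (0.982, 0, 0.1891)


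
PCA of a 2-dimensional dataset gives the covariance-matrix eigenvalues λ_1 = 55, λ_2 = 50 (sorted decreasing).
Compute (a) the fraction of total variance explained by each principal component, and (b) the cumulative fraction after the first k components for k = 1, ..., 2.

Step 1 — total variance = trace(Sigma) = Σ λ_i = 55 + 50 = 105.

Step 2 — fraction explained by component i = λ_i / Σ λ:
  PC1: 55/105 = 0.5238
  PC2: 50/105 = 0.4762

Step 3 — cumulative fraction after k components = (λ_1 + ... + λ_k) / Σ λ:
  k = 1: 55/105 = 0.5238
  k = 2: (55 + 50)/105 = 105/105 = 1

Summary (fraction, with percent):

explained: PC1 0.5238 (52.38%), PC2 0.4762 (47.62%);  cumulative: 0.5238, 1


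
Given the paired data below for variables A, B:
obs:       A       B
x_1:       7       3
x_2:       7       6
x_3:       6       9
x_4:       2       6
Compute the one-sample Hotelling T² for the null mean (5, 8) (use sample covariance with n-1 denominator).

Step 1 — sample mean vector:
  mean(A) = (7 + 7 + 6 + 2) / 4 = 22/4 = 5.5
  mean(B) = (3 + 6 + 9 + 6) / 4 = 24/4 = 6
  x̄ = (5.5, 6),  deviation x̄ - mu_0 = (5.5, 6) - (5, 8) = (0.5, -2).

Step 2 — sample covariance matrix, S[i,j] = (1/(n-1)) · Σ_k (x_{k,i} - mean_i) · (x_{k,j} - mean_j), divisor n-1 = 3:
  S[A,A] = ((1.5)·(1.5) + (1.5)·(1.5) + (0.5)·(0.5) + (-3.5)·(-3.5)) / 3 = 17/3 = 5.6667
  S[A,B] = ((1.5)·(-3) + (1.5)·(0) + (0.5)·(3) + (-3.5)·(0)) / 3 = -3/3 = -1
  S[B,B] = ((-3)·(-3) + (0)·(0) + (3)·(3) + (0)·(0)) / 3 = 18/3 = 6
  S = [[5.6667, -1],
 [-1, 6]].

Step 3 — invert S. det(S) = 5.6667·6 - (-1)² = 33.
  S^{-1} = (1/det) · [[d, -b], [-b, a]] = [[0.1818, 0.0303],
 [0.0303, 0.1717]].

Step 4 — quadratic form (x̄ - mu_0)^T · S^{-1} · (x̄ - mu_0):
  S^{-1} · (x̄ - mu_0) = (0.0303, -0.3283),
  (x̄ - mu_0)^T · [...] = (0.5)·(0.0303) + (-2)·(-0.3283) = 0.6717.

Step 5 — scale by n: T² = 4 · 0.6717 = 2.6869.

T² ≈ 2.6869


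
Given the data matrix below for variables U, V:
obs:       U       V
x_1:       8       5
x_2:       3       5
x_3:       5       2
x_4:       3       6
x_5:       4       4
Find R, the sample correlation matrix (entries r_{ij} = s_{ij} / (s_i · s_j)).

Step 1 — column means:
  mean(U) = (8 + 3 + 5 + 3 + 4) / 5 = 23/5 = 4.6
  mean(V) = (5 + 5 + 2 + 6 + 4) / 5 = 22/5 = 4.4

Step 2 — sample variances and covariances s[i,j] = (1/(n-1)) · Σ_k (x_{k,i} - mean_i) · (x_{k,j} - mean_j), with n-1 = 4:
  s[U,U] = ((3.4)·(3.4) + (-1.6)·(-1.6) + (0.4)·(0.4) + (-1.6)·(-1.6) + (-0.6)·(-0.6)) / 4 = 17.2/4 = 4.3
  s[U,V] = ((3.4)·(0.6) + (-1.6)·(0.6) + (0.4)·(-2.4) + (-1.6)·(1.6) + (-0.6)·(-0.4)) / 4 = -2.2/4 = -0.55
  s[V,V] = ((0.6)·(0.6) + (0.6)·(0.6) + (-2.4)·(-2.4) + (1.6)·(1.6) + (-0.4)·(-0.4)) / 4 = 9.2/4 = 2.3
  Sample standard deviations s_i = √(s[i,i]):
  s(U) = √(4.3) = 2.0736
  s(V) = √(2.3) = 1.5166

Step 3 — r_{ij} = s_{ij} / (s_i · s_j):
  r[U,U] = 1 (diagonal).
  r[U,V] = -0.55 / (2.0736 · 1.5166) = -0.55 / 3.1448 = -0.1749
  r[V,V] = 1 (diagonal).

R is symmetric with unit diagonal. Assembling:

R = [[1, -0.1749],
 [-0.1749, 1]]


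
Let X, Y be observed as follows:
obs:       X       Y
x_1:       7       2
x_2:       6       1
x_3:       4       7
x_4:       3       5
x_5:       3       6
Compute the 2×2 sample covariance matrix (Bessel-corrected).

Step 1 — column means:
  mean(X) = (7 + 6 + 4 + 3 + 3) / 5 = 23/5 = 4.6
  mean(Y) = (2 + 1 + 7 + 5 + 6) / 5 = 21/5 = 4.2

Step 2 — sample covariance S[i,j] = (1/(n-1)) · Σ_k (x_{k,i} - mean_i) · (x_{k,j} - mean_j), with n-1 = 4.
  S[X,X] = ((2.4)·(2.4) + (1.4)·(1.4) + (-0.6)·(-0.6) + (-1.6)·(-1.6) + (-1.6)·(-1.6)) / 4 = 13.2/4 = 3.3
  S[X,Y] = ((2.4)·(-2.2) + (1.4)·(-3.2) + (-0.6)·(2.8) + (-1.6)·(0.8) + (-1.6)·(1.8)) / 4 = -15.6/4 = -3.9
  S[Y,Y] = ((-2.2)·(-2.2) + (-3.2)·(-3.2) + (2.8)·(2.8) + (0.8)·(0.8) + (1.8)·(1.8)) / 4 = 26.8/4 = 6.7

S is symmetric (S[j,i] = S[i,j]). Assembling:

S = [[3.3, -3.9],
 [-3.9, 6.7]]


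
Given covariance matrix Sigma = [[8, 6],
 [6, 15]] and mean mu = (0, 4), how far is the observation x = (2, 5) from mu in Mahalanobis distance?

Step 1 — centre the observation: (x - mu) = (2, 1).

Step 2 — invert Sigma. det(Sigma) = 8·15 - (6)² = 84.
  Sigma^{-1} = (1/det) · [[d, -b], [-b, a]] = [[0.1786, -0.0714],
 [-0.0714, 0.0952]].

Step 3 — form the quadratic (x - mu)^T · Sigma^{-1} · (x - mu):
  Sigma^{-1} · (x - mu) = (0.2857, -0.0476).
  (x - mu)^T · [Sigma^{-1} · (x - mu)] = (2)·(0.2857) + (1)·(-0.0476) = 0.5238.

Step 4 — take square root: d = √(0.5238) ≈ 0.7237.

d(x, mu) = √(0.5238) ≈ 0.7237


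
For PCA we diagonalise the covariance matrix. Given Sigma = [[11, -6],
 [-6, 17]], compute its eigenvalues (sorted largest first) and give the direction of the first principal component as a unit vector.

Step 1 — characteristic polynomial of 2×2 Sigma:
  det(Sigma - λI) = λ² - trace · λ + det = 0.
  trace = 11 + 17 = 28, det = 11·17 - (-6)² = 151.
Step 2 — discriminant:
  Δ = trace² - 4·det = 784 - 604 = 180.
Step 3 — eigenvalues:
  λ = (trace ± √Δ)/2 = (28 ± 13.4164)/2,
  λ_1 = 20.7082,  λ_2 = 7.2918.

Step 4 — unit eigenvector for λ_1: solve (Sigma - λ_1 I)v = 0. First row:
  (11 - 20.7082)·v_x + (-6)·v_y = 0, i.e. (-9.7082)·v_x + (-6)·v_y = 0,
  so v ∝ (b, λ_1 - a) = (-6, 9.7082); multiply by -1 so the first entry is positive: u = (6, -9.7082).
  ||u|| = √((6)² + (-9.7082)²) = √(130.2492) ≈ 11.4127,
  v_1 = u/||u|| ≈ (0.5257, -0.8507) (||v_1|| = 1).

λ_1 = 20.7082,  λ_2 = 7.2918;  v_1 ≈ (0.5257, -0.8507)


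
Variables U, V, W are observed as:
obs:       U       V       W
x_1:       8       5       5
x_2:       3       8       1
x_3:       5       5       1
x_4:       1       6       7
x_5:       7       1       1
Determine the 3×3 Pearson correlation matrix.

Step 1 — column means:
  mean(U) = (8 + 3 + 5 + 1 + 7) / 5 = 24/5 = 4.8
  mean(V) = (5 + 8 + 5 + 6 + 1) / 5 = 25/5 = 5
  mean(W) = (5 + 1 + 1 + 7 + 1) / 5 = 15/5 = 3

Step 2 — sample variances and covariances s[i,j] = (1/(n-1)) · Σ_k (x_{k,i} - mean_i) · (x_{k,j} - mean_j), with n-1 = 4:
  s[U,U] = ((3.2)·(3.2) + (-1.8)·(-1.8) + (0.2)·(0.2) + (-3.8)·(-3.8) + (2.2)·(2.2)) / 4 = 32.8/4 = 8.2
  s[U,V] = ((3.2)·(0) + (-1.8)·(3) + (0.2)·(0) + (-3.8)·(1) + (2.2)·(-4)) / 4 = -18/4 = -4.5
  s[U,W] = ((3.2)·(2) + (-1.8)·(-2) + (0.2)·(-2) + (-3.8)·(4) + (2.2)·(-2)) / 4 = -10/4 = -2.5
  s[V,V] = ((0)·(0) + (3)·(3) + (0)·(0) + (1)·(1) + (-4)·(-4)) / 4 = 26/4 = 6.5
  s[V,W] = ((0)·(2) + (3)·(-2) + (0)·(-2) + (1)·(4) + (-4)·(-2)) / 4 = 6/4 = 1.5
  s[W,W] = ((2)·(2) + (-2)·(-2) + (-2)·(-2) + (4)·(4) + (-2)·(-2)) / 4 = 32/4 = 8
  Sample standard deviations s_i = √(s[i,i]):
  s(U) = √(8.2) = 2.8636
  s(V) = √(6.5) = 2.5495
  s(W) = √(8) = 2.8284

Step 3 — r_{ij} = s_{ij} / (s_i · s_j):
  r[U,U] = 1 (diagonal).
  r[U,V] = -4.5 / (2.8636 · 2.5495) = -4.5 / 7.3007 = -0.6164
  r[U,W] = -2.5 / (2.8636 · 2.8284) = -2.5 / 8.0994 = -0.3087
  r[V,V] = 1 (diagonal).
  r[V,W] = 1.5 / (2.5495 · 2.8284) = 1.5 / 7.2111 = 0.208
  r[W,W] = 1 (diagonal).

R is symmetric with unit diagonal. Assembling:

R = [[1, -0.6164, -0.3087],
 [-0.6164, 1, 0.208],
 [-0.3087, 0.208, 1]]


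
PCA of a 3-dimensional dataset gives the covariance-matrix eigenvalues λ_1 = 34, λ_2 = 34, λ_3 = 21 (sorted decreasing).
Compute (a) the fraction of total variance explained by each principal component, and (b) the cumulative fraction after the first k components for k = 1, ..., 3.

Step 1 — total variance = trace(Sigma) = Σ λ_i = 34 + 34 + 21 = 89.

Step 2 — fraction explained by component i = λ_i / Σ λ:
  PC1: 34/89 = 0.382
  PC2: 34/89 = 0.382
  PC3: 21/89 = 0.236

Step 3 — cumulative fraction after k components = (λ_1 + ... + λ_k) / Σ λ:
  k = 1: 34/89 = 0.382
  k = 2: (34 + 34)/89 = 68/89 = 0.764
  k = 3: (34 + 34 + 21)/89 = 89/89 = 1

Summary (fraction, with percent):

explained: PC1 0.382 (38.2%), PC2 0.382 (38.2%), PC3 0.236 (23.6%);  cumulative: 0.382, 0.764, 1


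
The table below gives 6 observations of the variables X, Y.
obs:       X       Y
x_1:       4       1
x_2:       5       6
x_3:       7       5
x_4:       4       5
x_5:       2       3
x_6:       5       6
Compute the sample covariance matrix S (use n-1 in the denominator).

Step 1 — column means:
  mean(X) = (4 + 5 + 7 + 4 + 2 + 5) / 6 = 27/6 = 4.5
  mean(Y) = (1 + 6 + 5 + 5 + 3 + 6) / 6 = 26/6 = 4.3333

Step 2 — sample covariance S[i,j] = (1/(n-1)) · Σ_k (x_{k,i} - mean_i) · (x_{k,j} - mean_j), with n-1 = 5.
  S[X,X] = ((-0.5)·(-0.5) + (0.5)·(0.5) + (2.5)·(2.5) + (-0.5)·(-0.5) + (-2.5)·(-2.5) + (0.5)·(0.5)) / 5 = 13.5/5 = 2.7
  S[X,Y] = ((-0.5)·(-3.3333) + (0.5)·(1.6667) + (2.5)·(0.6667) + (-0.5)·(0.6667) + (-2.5)·(-1.3333) + (0.5)·(1.6667)) / 5 = 8/5 = 1.6
  S[Y,Y] = ((-3.3333)·(-3.3333) + (1.6667)·(1.6667) + (0.6667)·(0.6667) + (0.6667)·(0.6667) + (-1.3333)·(-1.3333) + (1.6667)·(1.6667)) / 5 = 19.3333/5 = 3.8667

S is symmetric (S[j,i] = S[i,j]). Assembling:

S = [[2.7, 1.6],
 [1.6, 3.8667]]


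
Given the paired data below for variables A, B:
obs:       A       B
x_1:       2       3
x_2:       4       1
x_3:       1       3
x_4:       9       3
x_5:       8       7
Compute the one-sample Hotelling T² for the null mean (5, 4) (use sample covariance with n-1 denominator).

Step 1 — sample mean vector:
  mean(A) = (2 + 4 + 1 + 9 + 8) / 5 = 24/5 = 4.8
  mean(B) = (3 + 1 + 3 + 3 + 7) / 5 = 17/5 = 3.4
  x̄ = (4.8, 3.4),  deviation x̄ - mu_0 = (4.8, 3.4) - (5, 4) = (-0.2, -0.6).

Step 2 — sample covariance matrix, S[i,j] = (1/(n-1)) · Σ_k (x_{k,i} - mean_i) · (x_{k,j} - mean_j), divisor n-1 = 4:
  S[A,A] = ((-2.8)·(-2.8) + (-0.8)·(-0.8) + (-3.8)·(-3.8) + (4.2)·(4.2) + (3.2)·(3.2)) / 4 = 50.8/4 = 12.7
  S[A,B] = ((-2.8)·(-0.4) + (-0.8)·(-2.4) + (-3.8)·(-0.4) + (4.2)·(-0.4) + (3.2)·(3.6)) / 4 = 14.4/4 = 3.6
  S[B,B] = ((-0.4)·(-0.4) + (-2.4)·(-2.4) + (-0.4)·(-0.4) + (-0.4)·(-0.4) + (3.6)·(3.6)) / 4 = 19.2/4 = 4.8
  S = [[12.7, 3.6],
 [3.6, 4.8]].

Step 3 — invert S. det(S) = 12.7·4.8 - (3.6)² = 48.
  S^{-1} = (1/det) · [[d, -b], [-b, a]] = [[0.1, -0.075],
 [-0.075, 0.2646]].

Step 4 — quadratic form (x̄ - mu_0)^T · S^{-1} · (x̄ - mu_0):
  S^{-1} · (x̄ - mu_0) = (0.025, -0.1438),
  (x̄ - mu_0)^T · [...] = (-0.2)·(0.025) + (-0.6)·(-0.1438) = 0.0813.

Step 5 — scale by n: T² = 5 · 0.0813 = 0.4063.

T² ≈ 0.4063


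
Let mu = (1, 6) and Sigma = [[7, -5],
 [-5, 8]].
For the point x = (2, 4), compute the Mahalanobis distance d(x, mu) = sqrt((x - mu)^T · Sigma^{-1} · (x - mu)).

Step 1 — centre the observation: (x - mu) = (1, -2).

Step 2 — invert Sigma. det(Sigma) = 7·8 - (-5)² = 31.
  Sigma^{-1} = (1/det) · [[d, -b], [-b, a]] = [[0.2581, 0.1613],
 [0.1613, 0.2258]].

Step 3 — form the quadratic (x - mu)^T · Sigma^{-1} · (x - mu):
  Sigma^{-1} · (x - mu) = (-0.0645, -0.2903).
  (x - mu)^T · [Sigma^{-1} · (x - mu)] = (1)·(-0.0645) + (-2)·(-0.2903) = 0.5161.

Step 4 — take square root: d = √(0.5161) ≈ 0.7184.

d(x, mu) = √(0.5161) ≈ 0.7184


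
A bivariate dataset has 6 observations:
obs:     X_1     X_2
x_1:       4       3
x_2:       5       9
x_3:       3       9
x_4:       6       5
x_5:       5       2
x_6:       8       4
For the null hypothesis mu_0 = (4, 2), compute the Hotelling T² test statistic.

Step 1 — sample mean vector:
  mean(X_1) = (4 + 5 + 3 + 6 + 5 + 8) / 6 = 31/6 = 5.1667
  mean(X_2) = (3 + 9 + 9 + 5 + 2 + 4) / 6 = 32/6 = 5.3333
  x̄ = (5.1667, 5.3333),  deviation x̄ - mu_0 = (5.1667, 5.3333) - (4, 2) = (1.1667, 3.3333).

Step 2 — sample covariance matrix, S[i,j] = (1/(n-1)) · Σ_k (x_{k,i} - mean_i) · (x_{k,j} - mean_j), divisor n-1 = 5:
  S[X_1,X_1] = ((-1.1667)·(-1.1667) + (-0.1667)·(-0.1667) + (-2.1667)·(-2.1667) + (0.8333)·(0.8333) + (-0.1667)·(-0.1667) + (2.8333)·(2.8333)) / 5 = 14.8333/5 = 2.9667
  S[X_1,X_2] = ((-1.1667)·(-2.3333) + (-0.1667)·(3.6667) + (-2.1667)·(3.6667) + (0.8333)·(-0.3333) + (-0.1667)·(-3.3333) + (2.8333)·(-1.3333)) / 5 = -9.3333/5 = -1.8667
  S[X_2,X_2] = ((-2.3333)·(-2.3333) + (3.6667)·(3.6667) + (3.6667)·(3.6667) + (-0.3333)·(-0.3333) + (-3.3333)·(-3.3333) + (-1.3333)·(-1.3333)) / 5 = 45.3333/5 = 9.0667
  S = [[2.9667, -1.8667],
 [-1.8667, 9.0667]].

Step 3 — invert S. det(S) = 2.9667·9.0667 - (-1.8667)² = 23.4133.
  S^{-1} = (1/det) · [[d, -b], [-b, a]] = [[0.3872, 0.0797],
 [0.0797, 0.1267]].

Step 4 — quadratic form (x̄ - mu_0)^T · S^{-1} · (x̄ - mu_0):
  S^{-1} · (x̄ - mu_0) = (0.7175, 0.5154),
  (x̄ - mu_0)^T · [...] = (1.1667)·(0.7175) + (3.3333)·(0.5154) = 2.555.

Step 5 — scale by n: T² = 6 · 2.555 = 15.3303.

T² ≈ 15.3303


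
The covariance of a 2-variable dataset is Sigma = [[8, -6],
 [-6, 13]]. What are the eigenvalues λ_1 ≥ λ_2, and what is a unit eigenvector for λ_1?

Step 1 — characteristic polynomial of 2×2 Sigma:
  det(Sigma - λI) = λ² - trace · λ + det = 0.
  trace = 8 + 13 = 21, det = 8·13 - (-6)² = 68.
Step 2 — discriminant:
  Δ = trace² - 4·det = 441 - 272 = 169.
Step 3 — eigenvalues:
  λ = (trace ± √Δ)/2 = (21 ± 13)/2,
  λ_1 = 17,  λ_2 = 4.

Step 4 — unit eigenvector for λ_1: solve (Sigma - λ_1 I)v = 0. First row:
  (8 - 17)·v_x + (-6)·v_y = 0, i.e. (-9)·v_x + (-6)·v_y = 0,
  so v ∝ (b, λ_1 - a) = (-6, 9); multiply by -1 so the first entry is positive: u = (6, -9).
  ||u|| = √((6)² + (-9)²) = √(117) ≈ 10.8167,
  v_1 = u/||u|| ≈ (0.5547, -0.8321) (||v_1|| = 1).

λ_1 = 17,  λ_2 = 4;  v_1 ≈ (0.5547, -0.8321)


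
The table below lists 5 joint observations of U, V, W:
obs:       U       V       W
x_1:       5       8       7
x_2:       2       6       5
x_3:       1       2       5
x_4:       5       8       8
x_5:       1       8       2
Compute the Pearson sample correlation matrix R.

Step 1 — column means:
  mean(U) = (5 + 2 + 1 + 5 + 1) / 5 = 14/5 = 2.8
  mean(V) = (8 + 6 + 2 + 8 + 8) / 5 = 32/5 = 6.4
  mean(W) = (7 + 5 + 5 + 8 + 2) / 5 = 27/5 = 5.4

Step 2 — sample variances and covariances s[i,j] = (1/(n-1)) · Σ_k (x_{k,i} - mean_i) · (x_{k,j} - mean_j), with n-1 = 4:
  s[U,U] = ((2.2)·(2.2) + (-0.8)·(-0.8) + (-1.8)·(-1.8) + (2.2)·(2.2) + (-1.8)·(-1.8)) / 4 = 16.8/4 = 4.2
  s[U,V] = ((2.2)·(1.6) + (-0.8)·(-0.4) + (-1.8)·(-4.4) + (2.2)·(1.6) + (-1.8)·(1.6)) / 4 = 12.4/4 = 3.1
  s[U,W] = ((2.2)·(1.6) + (-0.8)·(-0.4) + (-1.8)·(-0.4) + (2.2)·(2.6) + (-1.8)·(-3.4)) / 4 = 16.4/4 = 4.1
  s[V,V] = ((1.6)·(1.6) + (-0.4)·(-0.4) + (-4.4)·(-4.4) + (1.6)·(1.6) + (1.6)·(1.6)) / 4 = 27.2/4 = 6.8
  s[V,W] = ((1.6)·(1.6) + (-0.4)·(-0.4) + (-4.4)·(-0.4) + (1.6)·(2.6) + (1.6)·(-3.4)) / 4 = 3.2/4 = 0.8
  s[W,W] = ((1.6)·(1.6) + (-0.4)·(-0.4) + (-0.4)·(-0.4) + (2.6)·(2.6) + (-3.4)·(-3.4)) / 4 = 21.2/4 = 5.3
  Sample standard deviations s_i = √(s[i,i]):
  s(U) = √(4.2) = 2.0494
  s(V) = √(6.8) = 2.6077
  s(W) = √(5.3) = 2.3022

Step 3 — r_{ij} = s_{ij} / (s_i · s_j):
  r[U,U] = 1 (diagonal).
  r[U,V] = 3.1 / (2.0494 · 2.6077) = 3.1 / 5.3442 = 0.5801
  r[U,W] = 4.1 / (2.0494 · 2.3022) = 4.1 / 4.7181 = 0.869
  r[V,V] = 1 (diagonal).
  r[V,W] = 0.8 / (2.6077 · 2.3022) = 0.8 / 6.0033 = 0.1333
  r[W,W] = 1 (diagonal).

R is symmetric with unit diagonal. Assembling:

R = [[1, 0.5801, 0.869],
 [0.5801, 1, 0.1333],
 [0.869, 0.1333, 1]]


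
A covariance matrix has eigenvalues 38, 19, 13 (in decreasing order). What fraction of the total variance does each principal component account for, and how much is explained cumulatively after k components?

Step 1 — total variance = trace(Sigma) = Σ λ_i = 38 + 19 + 13 = 70.

Step 2 — fraction explained by component i = λ_i / Σ λ:
  PC1: 38/70 = 0.5429
  PC2: 19/70 = 0.2714
  PC3: 13/70 = 0.1857

Step 3 — cumulative fraction after k components = (λ_1 + ... + λ_k) / Σ λ:
  k = 1: 38/70 = 0.5429
  k = 2: (38 + 19)/70 = 57/70 = 0.8143
  k = 3: (38 + 19 + 13)/70 = 70/70 = 1

Summary (fraction, with percent):

explained: PC1 0.5429 (54.29%), PC2 0.2714 (27.14%), PC3 0.1857 (18.57%);  cumulative: 0.5429, 0.8143, 1


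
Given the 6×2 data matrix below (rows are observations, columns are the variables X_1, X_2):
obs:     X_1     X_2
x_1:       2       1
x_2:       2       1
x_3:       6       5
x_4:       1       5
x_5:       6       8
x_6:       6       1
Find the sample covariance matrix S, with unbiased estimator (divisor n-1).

Step 1 — column means:
  mean(X_1) = (2 + 2 + 6 + 1 + 6 + 6) / 6 = 23/6 = 3.8333
  mean(X_2) = (1 + 1 + 5 + 5 + 8 + 1) / 6 = 21/6 = 3.5

Step 2 — sample covariance S[i,j] = (1/(n-1)) · Σ_k (x_{k,i} - mean_i) · (x_{k,j} - mean_j), with n-1 = 5.
  S[X_1,X_1] = ((-1.8333)·(-1.8333) + (-1.8333)·(-1.8333) + (2.1667)·(2.1667) + (-2.8333)·(-2.8333) + (2.1667)·(2.1667) + (2.1667)·(2.1667)) / 5 = 28.8333/5 = 5.7667
  S[X_1,X_2] = ((-1.8333)·(-2.5) + (-1.8333)·(-2.5) + (2.1667)·(1.5) + (-2.8333)·(1.5) + (2.1667)·(4.5) + (2.1667)·(-2.5)) / 5 = 12.5/5 = 2.5
  S[X_2,X_2] = ((-2.5)·(-2.5) + (-2.5)·(-2.5) + (1.5)·(1.5) + (1.5)·(1.5) + (4.5)·(4.5) + (-2.5)·(-2.5)) / 5 = 43.5/5 = 8.7

S is symmetric (S[j,i] = S[i,j]). Assembling:

S = [[5.7667, 2.5],
 [2.5, 8.7]]


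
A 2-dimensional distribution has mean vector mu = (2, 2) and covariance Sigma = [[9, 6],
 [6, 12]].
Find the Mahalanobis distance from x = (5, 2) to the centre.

Step 1 — centre the observation: (x - mu) = (3, 0).

Step 2 — invert Sigma. det(Sigma) = 9·12 - (6)² = 72.
  Sigma^{-1} = (1/det) · [[d, -b], [-b, a]] = [[0.1667, -0.0833],
 [-0.0833, 0.125]].

Step 3 — form the quadratic (x - mu)^T · Sigma^{-1} · (x - mu):
  Sigma^{-1} · (x - mu) = (0.5, -0.25).
  (x - mu)^T · [Sigma^{-1} · (x - mu)] = (3)·(0.5) + (0)·(-0.25) = 1.5.

Step 4 — take square root: d = √(1.5) ≈ 1.2247.

d(x, mu) = √(1.5) ≈ 1.2247


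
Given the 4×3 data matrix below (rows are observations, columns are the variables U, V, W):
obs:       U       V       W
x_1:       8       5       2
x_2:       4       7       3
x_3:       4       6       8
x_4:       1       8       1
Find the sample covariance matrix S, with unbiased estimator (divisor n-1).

Step 1 — column means:
  mean(U) = (8 + 4 + 4 + 1) / 4 = 17/4 = 4.25
  mean(V) = (5 + 7 + 6 + 8) / 4 = 26/4 = 6.5
  mean(W) = (2 + 3 + 8 + 1) / 4 = 14/4 = 3.5

Step 2 — sample covariance S[i,j] = (1/(n-1)) · Σ_k (x_{k,i} - mean_i) · (x_{k,j} - mean_j), with n-1 = 3.
  S[U,U] = ((3.75)·(3.75) + (-0.25)·(-0.25) + (-0.25)·(-0.25) + (-3.25)·(-3.25)) / 3 = 24.75/3 = 8.25
  S[U,V] = ((3.75)·(-1.5) + (-0.25)·(0.5) + (-0.25)·(-0.5) + (-3.25)·(1.5)) / 3 = -10.5/3 = -3.5
  S[U,W] = ((3.75)·(-1.5) + (-0.25)·(-0.5) + (-0.25)·(4.5) + (-3.25)·(-2.5)) / 3 = 1.5/3 = 0.5
  S[V,V] = ((-1.5)·(-1.5) + (0.5)·(0.5) + (-0.5)·(-0.5) + (1.5)·(1.5)) / 3 = 5/3 = 1.6667
  S[V,W] = ((-1.5)·(-1.5) + (0.5)·(-0.5) + (-0.5)·(4.5) + (1.5)·(-2.5)) / 3 = -4/3 = -1.3333
  S[W,W] = ((-1.5)·(-1.5) + (-0.5)·(-0.5) + (4.5)·(4.5) + (-2.5)·(-2.5)) / 3 = 29/3 = 9.6667

S is symmetric (S[j,i] = S[i,j]). Assembling:

S = [[8.25, -3.5, 0.5],
 [-3.5, 1.6667, -1.3333],
 [0.5, -1.3333, 9.6667]]


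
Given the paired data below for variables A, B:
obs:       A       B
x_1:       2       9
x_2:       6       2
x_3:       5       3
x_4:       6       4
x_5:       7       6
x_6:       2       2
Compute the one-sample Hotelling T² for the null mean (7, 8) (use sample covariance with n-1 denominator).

Step 1 — sample mean vector:
  mean(A) = (2 + 6 + 5 + 6 + 7 + 2) / 6 = 28/6 = 4.6667
  mean(B) = (9 + 2 + 3 + 4 + 6 + 2) / 6 = 26/6 = 4.3333
  x̄ = (4.6667, 4.3333),  deviation x̄ - mu_0 = (4.6667, 4.3333) - (7, 8) = (-2.3333, -3.6667).

Step 2 — sample covariance matrix, S[i,j] = (1/(n-1)) · Σ_k (x_{k,i} - mean_i) · (x_{k,j} - mean_j), divisor n-1 = 5:
  S[A,A] = ((-2.6667)·(-2.6667) + (1.3333)·(1.3333) + (0.3333)·(0.3333) + (1.3333)·(1.3333) + (2.3333)·(2.3333) + (-2.6667)·(-2.6667)) / 5 = 23.3333/5 = 4.6667
  S[A,B] = ((-2.6667)·(4.6667) + (1.3333)·(-2.3333) + (0.3333)·(-1.3333) + (1.3333)·(-0.3333) + (2.3333)·(1.6667) + (-2.6667)·(-2.3333)) / 5 = -6.3333/5 = -1.2667
  S[B,B] = ((4.6667)·(4.6667) + (-2.3333)·(-2.3333) + (-1.3333)·(-1.3333) + (-0.3333)·(-0.3333) + (1.6667)·(1.6667) + (-2.3333)·(-2.3333)) / 5 = 37.3333/5 = 7.4667
  S = [[4.6667, -1.2667],
 [-1.2667, 7.4667]].

Step 3 — invert S. det(S) = 4.6667·7.4667 - (-1.2667)² = 33.24.
  S^{-1} = (1/det) · [[d, -b], [-b, a]] = [[0.2246, 0.0381],
 [0.0381, 0.1404]].

Step 4 — quadratic form (x̄ - mu_0)^T · S^{-1} · (x̄ - mu_0):
  S^{-1} · (x̄ - mu_0) = (-0.6639, -0.6037),
  (x̄ - mu_0)^T · [...] = (-2.3333)·(-0.6639) + (-3.6667)·(-0.6037) = 3.7625.

Step 5 — scale by n: T² = 6 · 3.7625 = 22.5752.

T² ≈ 22.5752


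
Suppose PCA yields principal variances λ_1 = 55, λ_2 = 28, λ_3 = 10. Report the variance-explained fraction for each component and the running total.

Step 1 — total variance = trace(Sigma) = Σ λ_i = 55 + 28 + 10 = 93.

Step 2 — fraction explained by component i = λ_i / Σ λ:
  PC1: 55/93 = 0.5914
  PC2: 28/93 = 0.3011
  PC3: 10/93 = 0.1075

Step 3 — cumulative fraction after k components = (λ_1 + ... + λ_k) / Σ λ:
  k = 1: 55/93 = 0.5914
  k = 2: (55 + 28)/93 = 83/93 = 0.8925
  k = 3: (55 + 28 + 10)/93 = 93/93 = 1

Summary (fraction, with percent):

explained: PC1 0.5914 (59.14%), PC2 0.3011 (30.11%), PC3 0.1075 (10.75%);  cumulative: 0.5914, 0.8925, 1


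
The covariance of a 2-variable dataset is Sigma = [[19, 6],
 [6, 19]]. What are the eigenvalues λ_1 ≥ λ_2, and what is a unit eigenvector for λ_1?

Step 1 — characteristic polynomial of 2×2 Sigma:
  det(Sigma - λI) = λ² - trace · λ + det = 0.
  trace = 19 + 19 = 38, det = 19·19 - (6)² = 325.
Step 2 — discriminant:
  Δ = trace² - 4·det = 1444 - 1300 = 144.
Step 3 — eigenvalues:
  λ = (trace ± √Δ)/2 = (38 ± 12)/2,
  λ_1 = 25,  λ_2 = 13.

Step 4 — unit eigenvector for λ_1: solve (Sigma - λ_1 I)v = 0. First row:
  (19 - 25)·v_x + (6)·v_y = 0, i.e. (-6)·v_x + (6)·v_y = 0,
  so v ∝ (b, λ_1 - a) = (6, 6) = u.
  ||u|| = √((6)² + (6)²) = √(72) ≈ 8.4853,
  v_1 = u/||u|| ≈ (0.7071, 0.7071) (||v_1|| = 1).

λ_1 = 25,  λ_2 = 13;  v_1 ≈ (0.7071, 0.7071)


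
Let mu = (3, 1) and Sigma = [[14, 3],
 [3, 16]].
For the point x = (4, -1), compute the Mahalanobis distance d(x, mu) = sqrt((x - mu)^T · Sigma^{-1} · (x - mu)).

Step 1 — centre the observation: (x - mu) = (1, -2).

Step 2 — invert Sigma. det(Sigma) = 14·16 - (3)² = 215.
  Sigma^{-1} = (1/det) · [[d, -b], [-b, a]] = [[0.0744, -0.014],
 [-0.014, 0.0651]].

Step 3 — form the quadratic (x - mu)^T · Sigma^{-1} · (x - mu):
  Sigma^{-1} · (x - mu) = (0.1023, -0.1442).
  (x - mu)^T · [Sigma^{-1} · (x - mu)] = (1)·(0.1023) + (-2)·(-0.1442) = 0.3907.

Step 4 — take square root: d = √(0.3907) ≈ 0.6251.

d(x, mu) = √(0.3907) ≈ 0.6251


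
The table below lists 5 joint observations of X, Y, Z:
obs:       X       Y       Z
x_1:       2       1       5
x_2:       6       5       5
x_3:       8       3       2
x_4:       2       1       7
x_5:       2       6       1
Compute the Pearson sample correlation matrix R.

Step 1 — column means:
  mean(X) = (2 + 6 + 8 + 2 + 2) / 5 = 20/5 = 4
  mean(Y) = (1 + 5 + 3 + 1 + 6) / 5 = 16/5 = 3.2
  mean(Z) = (5 + 5 + 2 + 7 + 1) / 5 = 20/5 = 4

Step 2 — sample variances and covariances s[i,j] = (1/(n-1)) · Σ_k (x_{k,i} - mean_i) · (x_{k,j} - mean_j), with n-1 = 4:
  s[X,X] = ((-2)·(-2) + (2)·(2) + (4)·(4) + (-2)·(-2) + (-2)·(-2)) / 4 = 32/4 = 8
  s[X,Y] = ((-2)·(-2.2) + (2)·(1.8) + (4)·(-0.2) + (-2)·(-2.2) + (-2)·(2.8)) / 4 = 6/4 = 1.5
  s[X,Z] = ((-2)·(1) + (2)·(1) + (4)·(-2) + (-2)·(3) + (-2)·(-3)) / 4 = -8/4 = -2
  s[Y,Y] = ((-2.2)·(-2.2) + (1.8)·(1.8) + (-0.2)·(-0.2) + (-2.2)·(-2.2) + (2.8)·(2.8)) / 4 = 20.8/4 = 5.2
  s[Y,Z] = ((-2.2)·(1) + (1.8)·(1) + (-0.2)·(-2) + (-2.2)·(3) + (2.8)·(-3)) / 4 = -15/4 = -3.75
  s[Z,Z] = ((1)·(1) + (1)·(1) + (-2)·(-2) + (3)·(3) + (-3)·(-3)) / 4 = 24/4 = 6
  Sample standard deviations s_i = √(s[i,i]):
  s(X) = √(8) = 2.8284
  s(Y) = √(5.2) = 2.2804
  s(Z) = √(6) = 2.4495

Step 3 — r_{ij} = s_{ij} / (s_i · s_j):
  r[X,X] = 1 (diagonal).
  r[X,Y] = 1.5 / (2.8284 · 2.2804) = 1.5 / 6.4498 = 0.2326
  r[X,Z] = -2 / (2.8284 · 2.4495) = -2 / 6.9282 = -0.2887
  r[Y,Y] = 1 (diagonal).
  r[Y,Z] = -3.75 / (2.2804 · 2.4495) = -3.75 / 5.5857 = -0.6714
  r[Z,Z] = 1 (diagonal).

R is symmetric with unit diagonal. Assembling:

R = [[1, 0.2326, -0.2887],
 [0.2326, 1, -0.6714],
 [-0.2887, -0.6714, 1]]


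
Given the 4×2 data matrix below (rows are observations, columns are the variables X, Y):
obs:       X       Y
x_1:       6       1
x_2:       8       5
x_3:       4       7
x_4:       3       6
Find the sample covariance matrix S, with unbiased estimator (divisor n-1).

Step 1 — column means:
  mean(X) = (6 + 8 + 4 + 3) / 4 = 21/4 = 5.25
  mean(Y) = (1 + 5 + 7 + 6) / 4 = 19/4 = 4.75

Step 2 — sample covariance S[i,j] = (1/(n-1)) · Σ_k (x_{k,i} - mean_i) · (x_{k,j} - mean_j), with n-1 = 3.
  S[X,X] = ((0.75)·(0.75) + (2.75)·(2.75) + (-1.25)·(-1.25) + (-2.25)·(-2.25)) / 3 = 14.75/3 = 4.9167
  S[X,Y] = ((0.75)·(-3.75) + (2.75)·(0.25) + (-1.25)·(2.25) + (-2.25)·(1.25)) / 3 = -7.75/3 = -2.5833
  S[Y,Y] = ((-3.75)·(-3.75) + (0.25)·(0.25) + (2.25)·(2.25) + (1.25)·(1.25)) / 3 = 20.75/3 = 6.9167

S is symmetric (S[j,i] = S[i,j]). Assembling:

S = [[4.9167, -2.5833],
 [-2.5833, 6.9167]]


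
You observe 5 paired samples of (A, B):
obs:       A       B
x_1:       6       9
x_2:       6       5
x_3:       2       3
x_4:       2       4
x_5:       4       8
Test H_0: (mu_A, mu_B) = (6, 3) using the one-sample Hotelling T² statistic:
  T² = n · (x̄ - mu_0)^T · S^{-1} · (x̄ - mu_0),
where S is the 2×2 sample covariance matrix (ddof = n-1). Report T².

Step 1 — sample mean vector:
  mean(A) = (6 + 6 + 2 + 2 + 4) / 5 = 20/5 = 4
  mean(B) = (9 + 5 + 3 + 4 + 8) / 5 = 29/5 = 5.8
  x̄ = (4, 5.8),  deviation x̄ - mu_0 = (4, 5.8) - (6, 3) = (-2, 2.8).

Step 2 — sample covariance matrix, S[i,j] = (1/(n-1)) · Σ_k (x_{k,i} - mean_i) · (x_{k,j} - mean_j), divisor n-1 = 4:
  S[A,A] = ((2)·(2) + (2)·(2) + (-2)·(-2) + (-2)·(-2) + (0)·(0)) / 4 = 16/4 = 4
  S[A,B] = ((2)·(3.2) + (2)·(-0.8) + (-2)·(-2.8) + (-2)·(-1.8) + (0)·(2.2)) / 4 = 14/4 = 3.5
  S[B,B] = ((3.2)·(3.2) + (-0.8)·(-0.8) + (-2.8)·(-2.8) + (-1.8)·(-1.8) + (2.2)·(2.2)) / 4 = 26.8/4 = 6.7
  S = [[4, 3.5],
 [3.5, 6.7]].

Step 3 — invert S. det(S) = 4·6.7 - (3.5)² = 14.55.
  S^{-1} = (1/det) · [[d, -b], [-b, a]] = [[0.4605, -0.2405],
 [-0.2405, 0.2749]].

Step 4 — quadratic form (x̄ - mu_0)^T · S^{-1} · (x̄ - mu_0):
  S^{-1} · (x̄ - mu_0) = (-1.5945, 1.2509),
  (x̄ - mu_0)^T · [...] = (-2)·(-1.5945) + (2.8)·(1.2509) = 6.6914.

Step 5 — scale by n: T² = 5 · 6.6914 = 33.457.

T² ≈ 33.457


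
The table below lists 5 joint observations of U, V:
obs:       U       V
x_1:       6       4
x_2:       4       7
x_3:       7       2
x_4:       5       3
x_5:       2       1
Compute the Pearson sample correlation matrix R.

Step 1 — column means:
  mean(U) = (6 + 4 + 7 + 5 + 2) / 5 = 24/5 = 4.8
  mean(V) = (4 + 7 + 2 + 3 + 1) / 5 = 17/5 = 3.4

Step 2 — sample variances and covariances s[i,j] = (1/(n-1)) · Σ_k (x_{k,i} - mean_i) · (x_{k,j} - mean_j), with n-1 = 4:
  s[U,U] = ((1.2)·(1.2) + (-0.8)·(-0.8) + (2.2)·(2.2) + (0.2)·(0.2) + (-2.8)·(-2.8)) / 4 = 14.8/4 = 3.7
  s[U,V] = ((1.2)·(0.6) + (-0.8)·(3.6) + (2.2)·(-1.4) + (0.2)·(-0.4) + (-2.8)·(-2.4)) / 4 = 1.4/4 = 0.35
  s[V,V] = ((0.6)·(0.6) + (3.6)·(3.6) + (-1.4)·(-1.4) + (-0.4)·(-0.4) + (-2.4)·(-2.4)) / 4 = 21.2/4 = 5.3
  Sample standard deviations s_i = √(s[i,i]):
  s(U) = √(3.7) = 1.9235
  s(V) = √(5.3) = 2.3022

Step 3 — r_{ij} = s_{ij} / (s_i · s_j):
  r[U,U] = 1 (diagonal).
  r[U,V] = 0.35 / (1.9235 · 2.3022) = 0.35 / 4.4283 = 0.079
  r[V,V] = 1 (diagonal).

R is symmetric with unit diagonal. Assembling:

R = [[1, 0.079],
 [0.079, 1]]


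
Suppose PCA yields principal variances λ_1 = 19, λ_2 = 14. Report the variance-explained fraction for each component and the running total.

Step 1 — total variance = trace(Sigma) = Σ λ_i = 19 + 14 = 33.

Step 2 — fraction explained by component i = λ_i / Σ λ:
  PC1: 19/33 = 0.5758
  PC2: 14/33 = 0.4242

Step 3 — cumulative fraction after k components = (λ_1 + ... + λ_k) / Σ λ:
  k = 1: 19/33 = 0.5758
  k = 2: (19 + 14)/33 = 33/33 = 1

Summary (fraction, with percent):

explained: PC1 0.5758 (57.58%), PC2 0.4242 (42.42%);  cumulative: 0.5758, 1


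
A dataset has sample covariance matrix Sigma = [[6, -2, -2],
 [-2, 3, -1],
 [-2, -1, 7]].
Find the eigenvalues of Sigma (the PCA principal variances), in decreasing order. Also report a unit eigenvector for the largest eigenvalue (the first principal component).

Step 1 — characteristic polynomial p(λ) = det(λI - Sigma) = λ³ - tr·λ² + c_1·λ - det, where tr = trace, c_1 = sum of the principal 2×2 minors, det = det(Sigma):
  tr = 6 + 3 + 7 = 16,
  c_1 = (6·3 - (-2)²) + (6·7 - (-2)²) + (3·7 - (-1)²) = 14 + 38 + 20 = 72,
  det = 6·(3·7 - (-1)²) - (-2)·((-2)·7 - (-1)·(-2)) + (-2)·((-2)·(-1) - 3·(-2)) = 6·(20) - (-2)·(-16) + (-2)·(8) = 72.
  So p(λ) = λ³ - 16λ² + 72λ - 72.
Step 2 — look for an integer root (rational root theorem: any rational root is an integer divisor of 72). Testing λ = 6:
  p(6) = 216 - 576 + 432 - 72 = 0  ✓
  Dividing out (λ - 6): p(λ) = (λ - 6)(λ² - 10λ + 12).
Step 3 — remaining eigenvalues from the quadratic λ² - 10λ + 12 = 0:
  Δ = 10² - 4·12 = 100 - 48 = 52,  λ = (10 ± √52)/2 = (10 ± 7.2111)/2 ≈ 8.6056 or 1.3944.
  Sorted: λ_1 = 8.6056,  λ_2 = 6,  λ_3 = 1.3944  (check: sum = 16 = tr ✓).

Step 4 — unit eigenvector for λ_1 ≈ 8.6056: v spans the null space of (Sigma - λ_1 I), whose rows are
  r_1 = (-2.6056, -2, -2),  r_2 = (-2, -5.6056, -1),  r_3 = (-2, -1, -1.6056).
  v is orthogonal to every row, so take v ∝ r_1 × r_2 = ((-2)·(-1) - (-2)·(-5.6056), (-2)·(-2) - (-2.6056)·(-1), (-2.6056)·(-5.6056) - (-2)·(-2)) ≈ (-9.2111, 1.3944, 10.6056).
  Rescale (multiply by -1 so the first nonzero entry is positive): u = (9.2111, -1.3944, -10.6056).
  ||u|| = √((9.2111)² + (-1.3944)² + (-10.6056)²) = √(199.2666) ≈ 14.1162,  v_1 = u/||u|| ≈ (0.6525, -0.0988, -0.7513) (||v_1|| = 1).

λ_1 = 8.6056,  λ_2 = 6,  λ_3 = 1.3944;  v_1 ≈ (0.6525, -0.0988, -0.7513)


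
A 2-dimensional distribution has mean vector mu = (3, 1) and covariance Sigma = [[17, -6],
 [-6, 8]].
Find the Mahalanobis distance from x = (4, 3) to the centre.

Step 1 — centre the observation: (x - mu) = (1, 2).

Step 2 — invert Sigma. det(Sigma) = 17·8 - (-6)² = 100.
  Sigma^{-1} = (1/det) · [[d, -b], [-b, a]] = [[0.08, 0.06],
 [0.06, 0.17]].

Step 3 — form the quadratic (x - mu)^T · Sigma^{-1} · (x - mu):
  Sigma^{-1} · (x - mu) = (0.2, 0.4).
  (x - mu)^T · [Sigma^{-1} · (x - mu)] = (1)·(0.2) + (2)·(0.4) = 1.

Step 4 — take square root: d = √(1) ≈ 1.

d(x, mu) = √(1) ≈ 1
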